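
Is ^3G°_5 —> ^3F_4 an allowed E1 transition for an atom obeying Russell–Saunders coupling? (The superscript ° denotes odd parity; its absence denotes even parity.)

Parity must change: odd → even — satisfied.
ΔS = 0: S: 1 → 1 — satisfied.
ΔL = 0, ±1 (not L=0↔0): L: 4 → 3, ΔL = -1 — satisfied.
ΔJ = 0, ±1 (not J=0↔0): J: 5 → 4, ΔJ = -1 — satisfied.
All four E1 rules are satisfied.

allowed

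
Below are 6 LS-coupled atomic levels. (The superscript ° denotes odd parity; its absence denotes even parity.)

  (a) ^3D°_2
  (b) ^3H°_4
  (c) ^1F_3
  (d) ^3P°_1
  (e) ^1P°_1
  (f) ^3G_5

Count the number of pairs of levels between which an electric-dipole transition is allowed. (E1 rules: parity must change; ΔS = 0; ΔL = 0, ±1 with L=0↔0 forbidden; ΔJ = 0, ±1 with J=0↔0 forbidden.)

1

(a)–(b): forbidden (parity, ΔL, ΔJ).
(a)–(c): forbidden (ΔS).
(a)–(d): forbidden (parity).
(a)–(e): forbidden (parity, ΔS).
(a)–(f): forbidden (ΔL, ΔJ).
(b)–(c): forbidden (ΔS, ΔL).
(b)–(d): forbidden (parity, ΔL, ΔJ).
(b)–(e): forbidden (parity, ΔS, ΔL, ΔJ).
(b)–(f): allowed.
(c)–(d): forbidden (ΔS, ΔL, ΔJ).
(c)–(e): forbidden (ΔL, ΔJ).
(c)–(f): forbidden (parity, ΔS, ΔJ).
(d)–(e): forbidden (parity, ΔS).
(d)–(f): forbidden (ΔL, ΔJ).
(e)–(f): forbidden (ΔS, ΔL, ΔJ).
Allowed pairs: 1 of 15.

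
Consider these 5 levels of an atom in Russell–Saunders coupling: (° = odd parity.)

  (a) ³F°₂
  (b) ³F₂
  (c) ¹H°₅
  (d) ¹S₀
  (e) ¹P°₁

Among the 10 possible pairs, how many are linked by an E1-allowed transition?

2

(a)–(b): allowed.
(a)–(c): forbidden (parity, ΔS, ΔL, ΔJ).
(a)–(d): forbidden (ΔS, ΔL, ΔJ).
(a)–(e): forbidden (parity, ΔS, ΔL).
(b)–(c): forbidden (ΔS, ΔL, ΔJ).
(b)–(d): forbidden (parity, ΔS, ΔL, ΔJ).
(b)–(e): forbidden (ΔS, ΔL).
(c)–(d): forbidden (ΔL, ΔJ).
(c)–(e): forbidden (parity, ΔL, ΔJ).
(d)–(e): allowed.
Allowed pairs: 2 of 10.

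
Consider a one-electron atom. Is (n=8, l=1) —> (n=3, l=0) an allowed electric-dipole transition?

Δl = 0 − 1 = -1; the E1 rule Δl = ±1 is satisfied.
All E1 selection rules are satisfied.

allowed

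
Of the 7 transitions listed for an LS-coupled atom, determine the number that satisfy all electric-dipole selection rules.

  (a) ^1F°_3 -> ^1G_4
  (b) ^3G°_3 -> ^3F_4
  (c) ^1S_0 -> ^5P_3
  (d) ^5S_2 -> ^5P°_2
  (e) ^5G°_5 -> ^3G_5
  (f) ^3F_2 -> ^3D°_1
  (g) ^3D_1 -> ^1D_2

(a) allowed
(b) allowed
(c) forbidden (parity, ΔS, ΔJ fail)
(d) allowed
(e) forbidden (ΔS fails)
(f) allowed
(g) forbidden (parity, ΔS fail)
Total allowed: 4 of 7.

4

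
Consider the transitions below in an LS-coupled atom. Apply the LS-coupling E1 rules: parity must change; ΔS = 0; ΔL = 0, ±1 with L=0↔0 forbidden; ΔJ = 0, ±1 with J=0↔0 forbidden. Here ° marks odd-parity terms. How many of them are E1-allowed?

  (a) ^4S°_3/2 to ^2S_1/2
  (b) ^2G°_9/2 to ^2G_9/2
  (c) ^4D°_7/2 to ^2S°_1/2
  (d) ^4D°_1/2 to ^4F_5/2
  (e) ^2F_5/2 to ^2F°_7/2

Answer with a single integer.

(a) forbidden (ΔS, ΔL fail)
(b) allowed
(c) forbidden (parity, ΔS, ΔL, ΔJ fail)
(d) forbidden (ΔJ fails)
(e) allowed
Total allowed: 2 of 5.

2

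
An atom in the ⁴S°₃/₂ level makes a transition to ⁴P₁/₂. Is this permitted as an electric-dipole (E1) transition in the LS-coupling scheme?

allowed

Initial level: S=3/2, L=0, J=3/2, parity odd. Final level: S=3/2, L=1, J=1/2, parity even.
Parity must change: odd → even — ✓.
ΔS = 0: S: 3/2 → 3/2 — ✓.
ΔL = 0, ±1 (not L=0↔0): L: 0 → 1, ΔL = +1 — ✓.
ΔJ = 0, ±1 (not J=0↔0): J: 3/2 → 1/2, ΔJ = -1 — ✓.
All four E1 rules are satisfied.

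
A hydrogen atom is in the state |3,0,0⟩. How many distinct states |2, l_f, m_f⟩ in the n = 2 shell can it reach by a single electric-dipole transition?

E1 requires Δl = ±1, so l_f ∈ {-1, 1}; with 0 ≤ l_f ≤ n_f−1 = 1, the allowed l_f values are {1}.
For l_f = 1: m_f ∈ {m_i−1, m_i, m_i+1} ∩ [−1, 1] = {-1, 0, 1} → 3 states.
Total: 3.

3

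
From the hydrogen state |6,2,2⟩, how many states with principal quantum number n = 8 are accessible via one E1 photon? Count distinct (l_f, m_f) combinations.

E1 requires Δl = ±1, so l_f ∈ {1, 3}; with 0 ≤ l_f ≤ n_f−1 = 7, the allowed l_f values are {1, 3}.
For l_f = 1: m_f ∈ {m_i−1, m_i, m_i+1} ∩ [−1, 1] = {1} → 1 state.
For l_f = 3: m_f ∈ {m_i−1, m_i, m_i+1} ∩ [−3, 3] = {1, 2, 3} → 3 states.
Total: 4.

4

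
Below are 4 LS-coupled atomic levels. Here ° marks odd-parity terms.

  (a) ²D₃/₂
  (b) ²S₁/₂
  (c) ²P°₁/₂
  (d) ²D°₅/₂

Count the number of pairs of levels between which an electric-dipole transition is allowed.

(a)–(b): forbidden (parity, ΔL).
(a)–(c): allowed.
(a)–(d): allowed.
(b)–(c): allowed.
(b)–(d): forbidden (ΔL, ΔJ).
(c)–(d): forbidden (parity, ΔJ).
Allowed pairs: 3 of 6.

3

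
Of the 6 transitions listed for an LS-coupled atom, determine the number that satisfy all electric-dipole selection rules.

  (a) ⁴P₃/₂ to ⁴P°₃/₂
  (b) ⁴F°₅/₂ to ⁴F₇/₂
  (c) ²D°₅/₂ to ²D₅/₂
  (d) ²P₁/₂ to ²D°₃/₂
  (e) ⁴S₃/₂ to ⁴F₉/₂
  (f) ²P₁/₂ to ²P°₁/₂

(a) allowed
(b) allowed
(c) allowed
(d) allowed
(e) forbidden (parity, ΔL, ΔJ fail)
(f) allowed
Total allowed: 5 of 6.

5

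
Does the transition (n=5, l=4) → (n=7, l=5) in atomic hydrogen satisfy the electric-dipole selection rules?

l: 4 → 5 (Δl = +1). Δl = ±1 passes.
All E1 selection rules are satisfied.

allowed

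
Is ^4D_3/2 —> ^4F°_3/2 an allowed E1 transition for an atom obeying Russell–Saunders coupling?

allowed

Initial level: S=3/2, L=2, J=3/2, parity even. Final level: S=3/2, L=3, J=3/2, parity odd.
Parity must change: even → odd — ✓.
ΔS = 0: S: 3/2 → 3/2 — ✓.
ΔL = 0, ±1 (not L=0↔0): L: 2 → 3, ΔL = +1 — ✓.
ΔJ = 0, ±1 (not J=0↔0): J: 3/2 → 3/2, ΔJ = +0 — ✓.
All four E1 rules are satisfied.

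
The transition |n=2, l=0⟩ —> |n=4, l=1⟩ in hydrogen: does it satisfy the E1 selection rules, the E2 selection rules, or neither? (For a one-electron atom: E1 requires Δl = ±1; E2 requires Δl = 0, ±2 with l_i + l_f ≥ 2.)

E1

Δl = 1 − 0 = +1; l_i + l_f = 1.
E1 (Δl = ±1): satisfied.
E2 (Δl = 0,±2, l_i+l_f ≥ 2): not satisfied.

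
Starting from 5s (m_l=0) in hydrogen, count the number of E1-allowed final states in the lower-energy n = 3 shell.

3

E1 requires Δl = ±1, so l_f ∈ {-1, 1}; with 0 ≤ l_f ≤ n_f−1 = 2, the allowed l_f values are {1}.
For l_f = 1: m_f ∈ {m_i−1, m_i, m_i+1} ∩ [−1, 1] = {-1, 0, 1} → 3 states.
Total: 3.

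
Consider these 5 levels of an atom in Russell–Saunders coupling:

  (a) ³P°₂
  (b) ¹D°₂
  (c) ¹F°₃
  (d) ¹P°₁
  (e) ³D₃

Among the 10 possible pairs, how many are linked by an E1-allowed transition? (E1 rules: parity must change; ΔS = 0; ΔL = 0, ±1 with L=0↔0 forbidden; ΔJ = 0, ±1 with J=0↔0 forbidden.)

(a)–(b): forbidden (parity, ΔS).
(a)–(c): forbidden (parity, ΔS, ΔL).
(a)–(d): forbidden (parity, ΔS).
(a)–(e): allowed.
(b)–(c): forbidden (parity).
(b)–(d): forbidden (parity).
(b)–(e): forbidden (ΔS).
(c)–(d): forbidden (parity, ΔL, ΔJ).
(c)–(e): forbidden (ΔS).
(d)–(e): forbidden (ΔS, ΔJ).
Allowed pairs: 1 of 10.

1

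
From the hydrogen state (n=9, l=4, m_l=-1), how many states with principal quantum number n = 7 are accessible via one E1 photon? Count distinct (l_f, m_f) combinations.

E1 requires Δl = ±1, so l_f ∈ {3, 5}; with 0 ≤ l_f ≤ n_f−1 = 6, the allowed l_f values are {3, 5}.
For l_f = 3: m_f ∈ {m_i−1, m_i, m_i+1} ∩ [−3, 3] = {-2, -1, 0} → 3 states.
For l_f = 5: m_f ∈ {m_i−1, m_i, m_i+1} ∩ [−5, 5] = {-2, -1, 0} → 3 states.
Total: 6.

6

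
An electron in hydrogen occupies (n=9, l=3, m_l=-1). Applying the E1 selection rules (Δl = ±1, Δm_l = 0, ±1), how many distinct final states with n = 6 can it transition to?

E1 requires Δl = ±1, so l_f ∈ {2, 4}; with 0 ≤ l_f ≤ n_f−1 = 5, the allowed l_f values are {2, 4}.
For l_f = 2: m_f ∈ {m_i−1, m_i, m_i+1} ∩ [−2, 2] = {-2, -1, 0} → 3 states.
For l_f = 4: m_f ∈ {m_i−1, m_i, m_i+1} ∩ [−4, 4] = {-2, -1, 0} → 3 states.
Total: 6.

6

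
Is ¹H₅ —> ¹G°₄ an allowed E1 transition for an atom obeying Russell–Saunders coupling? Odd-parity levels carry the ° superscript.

allowed

Reading off the term symbols: S 0→0, L 5→4, J 5→4, parity even→odd.
Parity must change: even → odd — satisfied.
ΔS = 0: S: 0 → 0 — satisfied.
ΔL = 0, ±1 (not L=0↔0): L: 5 → 4, ΔL = -1 — satisfied.
ΔJ = 0, ±1 (not J=0↔0): J: 5 → 4, ΔJ = -1 — satisfied.
All four E1 rules are satisfied.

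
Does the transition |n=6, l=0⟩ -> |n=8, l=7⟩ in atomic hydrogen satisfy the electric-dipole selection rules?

forbidden

l: 0 → 7 (Δl = +7). Δl = ±1 ✗.
The transition is electric-dipole forbidden.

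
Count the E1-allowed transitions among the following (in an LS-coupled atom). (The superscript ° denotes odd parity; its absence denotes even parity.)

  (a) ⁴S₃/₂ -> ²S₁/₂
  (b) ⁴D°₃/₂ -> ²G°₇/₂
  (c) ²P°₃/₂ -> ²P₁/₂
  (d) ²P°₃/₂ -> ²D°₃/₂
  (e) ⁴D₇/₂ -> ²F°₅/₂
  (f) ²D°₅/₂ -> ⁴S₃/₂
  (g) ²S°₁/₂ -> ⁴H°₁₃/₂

(a) forbidden (parity, ΔS, ΔL fail)
(b) forbidden (parity, ΔS, ΔL, ΔJ fail)
(c) allowed
(d) forbidden (parity fails)
(e) forbidden (ΔS fails)
(f) forbidden (ΔS, ΔL fail)
(g) forbidden (parity, ΔS, ΔL, ΔJ fail)
Total allowed: 1 of 7.

1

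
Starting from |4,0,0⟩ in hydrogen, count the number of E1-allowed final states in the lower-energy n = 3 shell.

E1 requires Δl = ±1, so l_f ∈ {-1, 1}; with 0 ≤ l_f ≤ n_f−1 = 2, the allowed l_f values are {1}.
For l_f = 1: m_f ∈ {m_i−1, m_i, m_i+1} ∩ [−1, 1] = {-1, 0, 1} → 3 states.
Total: 3.

3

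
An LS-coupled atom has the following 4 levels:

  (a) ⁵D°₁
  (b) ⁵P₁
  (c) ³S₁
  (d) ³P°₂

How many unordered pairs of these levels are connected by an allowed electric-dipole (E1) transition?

(a)–(b): allowed.
(a)–(c): forbidden (ΔS, ΔL).
(a)–(d): forbidden (parity, ΔS).
(b)–(c): forbidden (parity, ΔS).
(b)–(d): forbidden (ΔS).
(c)–(d): allowed.
Allowed pairs: 2 of 6.

2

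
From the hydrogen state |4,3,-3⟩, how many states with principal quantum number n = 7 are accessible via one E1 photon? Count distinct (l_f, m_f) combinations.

E1 requires Δl = ±1, so l_f ∈ {2, 4}; with 0 ≤ l_f ≤ n_f−1 = 6, the allowed l_f values are {2, 4}.
For l_f = 2: m_f ∈ {m_i−1, m_i, m_i+1} ∩ [−2, 2] = {-2} → 1 state.
For l_f = 4: m_f ∈ {m_i−1, m_i, m_i+1} ∩ [−4, 4] = {-4, -3, -2} → 3 states.
Total: 4.

4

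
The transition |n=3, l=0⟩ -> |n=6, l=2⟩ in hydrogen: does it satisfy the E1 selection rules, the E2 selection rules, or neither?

E2

Δl = 2 − 0 = +2; l_i + l_f = 2.
E1 (Δl = ±1): not satisfied.
E2 (Δl = 0,±2, l_i+l_f ≥ 2): satisfied.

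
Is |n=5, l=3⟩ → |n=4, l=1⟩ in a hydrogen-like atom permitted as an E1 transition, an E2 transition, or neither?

Δl = 1 − 3 = -2; l_i + l_f = 4.
E1 (Δl = ±1): not satisfied.
E2 (Δl = 0,±2, l_i+l_f ≥ 2): satisfied.

E2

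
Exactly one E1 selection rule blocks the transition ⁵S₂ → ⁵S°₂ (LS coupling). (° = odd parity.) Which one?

Initial level: S=2, L=0, J=2, parity even. Final level: S=2, L=0, J=2, parity odd.
ΔJ = 0, ±1 (not J=0↔0): J: 2 → 2, ΔJ = +0 — ✓.
Parity must change: even → odd — ✓.
ΔS = 0: S: 2 → 2 — ✓.
ΔL = 0, ±1 (not L=0↔0): L: 0 → 0, ΔL = +0 — ✗.

the L=0 ↔ L=0 exclusion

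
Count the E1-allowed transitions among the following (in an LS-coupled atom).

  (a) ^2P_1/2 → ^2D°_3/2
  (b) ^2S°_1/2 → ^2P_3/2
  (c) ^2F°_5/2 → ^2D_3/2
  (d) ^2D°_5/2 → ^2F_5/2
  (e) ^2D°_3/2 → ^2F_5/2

5

(a) allowed
(b) allowed
(c) allowed
(d) allowed
(e) allowed
Total allowed: 5 of 5.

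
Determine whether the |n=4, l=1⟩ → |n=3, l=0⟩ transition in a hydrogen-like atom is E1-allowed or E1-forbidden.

Initial l = 1, final l = 0, so Δl = -1. E1 requires Δl = ±1: ✓.
All E1 selection rules are satisfied.

allowed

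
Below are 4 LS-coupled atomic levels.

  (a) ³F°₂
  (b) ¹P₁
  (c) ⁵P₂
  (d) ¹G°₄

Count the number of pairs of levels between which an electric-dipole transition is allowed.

0

(a)–(b): forbidden (ΔS, ΔL).
(a)–(c): forbidden (ΔS, ΔL).
(a)–(d): forbidden (parity, ΔS, ΔJ).
(b)–(c): forbidden (parity, ΔS).
(b)–(d): forbidden (ΔL, ΔJ).
(c)–(d): forbidden (ΔS, ΔL, ΔJ).
Allowed pairs: 0 of 6.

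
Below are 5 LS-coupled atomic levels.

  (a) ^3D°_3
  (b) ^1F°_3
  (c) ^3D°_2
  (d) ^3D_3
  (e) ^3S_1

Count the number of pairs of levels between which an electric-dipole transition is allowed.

2

(a)–(b): forbidden (parity, ΔS).
(a)–(c): forbidden (parity).
(a)–(d): allowed.
(a)–(e): forbidden (ΔL, ΔJ).
(b)–(c): forbidden (parity, ΔS).
(b)–(d): forbidden (ΔS).
(b)–(e): forbidden (ΔS, ΔL, ΔJ).
(c)–(d): allowed.
(c)–(e): forbidden (ΔL).
(d)–(e): forbidden (parity, ΔL, ΔJ).
Allowed pairs: 2 of 10.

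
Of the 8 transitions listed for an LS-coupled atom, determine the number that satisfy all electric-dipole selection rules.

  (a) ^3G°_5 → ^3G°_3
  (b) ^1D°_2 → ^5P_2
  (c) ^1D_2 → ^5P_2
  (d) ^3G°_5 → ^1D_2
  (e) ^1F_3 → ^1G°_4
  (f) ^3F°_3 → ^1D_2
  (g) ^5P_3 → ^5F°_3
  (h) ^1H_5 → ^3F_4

(a) forbidden (parity, ΔJ fail)
(b) forbidden (ΔS fails)
(c) forbidden (parity, ΔS fail)
(d) forbidden (ΔS, ΔL, ΔJ fail)
(e) allowed
(f) forbidden (ΔS fails)
(g) forbidden (ΔL fails)
(h) forbidden (parity, ΔS, ΔL fail)
Total allowed: 1 of 8.

1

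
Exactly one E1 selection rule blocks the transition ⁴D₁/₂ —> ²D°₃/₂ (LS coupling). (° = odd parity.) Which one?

the ΔS = 0 rule

Initial level: S=3/2, L=2, J=1/2, parity even. Final level: S=1/2, L=2, J=3/2, parity odd.
Parity must change: even → odd — ok.
ΔS = 0: S: 3/2 → 1/2 — fails.
ΔL = 0, ±1 (not L=0↔0): L: 2 → 2, ΔL = +0 — ok.
ΔJ = 0, ±1 (not J=0↔0): J: 1/2 → 3/2, ΔJ = +1 — ok.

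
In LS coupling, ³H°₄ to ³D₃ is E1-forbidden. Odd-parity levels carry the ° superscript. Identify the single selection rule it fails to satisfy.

the ΔL = 0, ±1 rule

Reading off the term symbols: S 1→1, L 5→2, J 4→3, parity odd→even.
Parity must change: odd → even — satisfied.
ΔS = 0: S: 1 → 1 — satisfied.
ΔL = 0, ±1 (not L=0↔0): L: 5 → 2, ΔL = -3 — violated.
ΔJ = 0, ±1 (not J=0↔0): J: 4 → 3, ΔJ = -1 — satisfied.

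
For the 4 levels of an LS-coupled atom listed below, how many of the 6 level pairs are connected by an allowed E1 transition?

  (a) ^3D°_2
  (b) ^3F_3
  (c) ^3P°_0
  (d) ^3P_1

3

(a)–(b): allowed.
(a)–(c): forbidden (parity, ΔJ).
(a)–(d): allowed.
(b)–(c): forbidden (ΔL, ΔJ).
(b)–(d): forbidden (parity, ΔL, ΔJ).
(c)–(d): allowed.
Allowed pairs: 3 of 6.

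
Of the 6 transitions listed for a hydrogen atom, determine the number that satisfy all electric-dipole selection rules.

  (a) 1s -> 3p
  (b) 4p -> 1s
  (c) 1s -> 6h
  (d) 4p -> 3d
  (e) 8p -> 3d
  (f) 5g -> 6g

4

(a) allowed
(b) allowed
(c) forbidden — Δl = +5 (E1 requires Δl = ±1)
(d) allowed
(e) allowed
(f) forbidden — Δl = +0 (E1 requires Δl = ±1)
Total allowed: 4 of 6.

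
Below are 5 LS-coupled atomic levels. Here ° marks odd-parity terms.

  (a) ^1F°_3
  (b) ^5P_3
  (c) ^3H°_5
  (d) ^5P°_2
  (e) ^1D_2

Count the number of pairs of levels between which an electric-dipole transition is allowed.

2

(a)–(b): forbidden (ΔS, ΔL).
(a)–(c): forbidden (parity, ΔS, ΔL, ΔJ).
(a)–(d): forbidden (parity, ΔS, ΔL).
(a)–(e): allowed.
(b)–(c): forbidden (ΔS, ΔL, ΔJ).
(b)–(d): allowed.
(b)–(e): forbidden (parity, ΔS).
(c)–(d): forbidden (parity, ΔS, ΔL, ΔJ).
(c)–(e): forbidden (ΔS, ΔL, ΔJ).
(d)–(e): forbidden (ΔS).
Allowed pairs: 2 of 10.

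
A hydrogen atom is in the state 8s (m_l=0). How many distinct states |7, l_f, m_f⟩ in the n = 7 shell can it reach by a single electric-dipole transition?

E1 requires Δl = ±1, so l_f ∈ {-1, 1}; with 0 ≤ l_f ≤ n_f−1 = 6, the allowed l_f values are {1}.
For l_f = 1: m_f ∈ {m_i−1, m_i, m_i+1} ∩ [−1, 1] = {-1, 0, 1} → 3 states.
Total: 3.

3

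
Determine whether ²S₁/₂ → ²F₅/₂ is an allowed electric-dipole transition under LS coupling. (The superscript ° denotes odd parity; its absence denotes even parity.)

forbidden

Initial level: S=1/2, L=0, J=1/2, parity even. Final level: S=1/2, L=3, J=5/2, parity even.
Parity must change: even → even — violated.
ΔS = 0: S: 1/2 → 1/2 — satisfied.
ΔL = 0, ±1 (not L=0↔0): L: 0 → 3, ΔL = +3 — violated.
ΔJ = 0, ±1 (not J=0↔0): J: 1/2 → 5/2, ΔJ = +2 — violated.
Rule(s) violated: parity, ΔL, ΔJ.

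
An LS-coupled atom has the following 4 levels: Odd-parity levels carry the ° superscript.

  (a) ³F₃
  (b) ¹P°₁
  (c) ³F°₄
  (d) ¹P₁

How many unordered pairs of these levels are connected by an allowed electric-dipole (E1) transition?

2

(a)–(b): forbidden (ΔS, ΔL, ΔJ).
(a)–(c): allowed.
(a)–(d): forbidden (parity, ΔS, ΔL, ΔJ).
(b)–(c): forbidden (parity, ΔS, ΔL, ΔJ).
(b)–(d): allowed.
(c)–(d): forbidden (ΔS, ΔL, ΔJ).
Allowed pairs: 2 of 6.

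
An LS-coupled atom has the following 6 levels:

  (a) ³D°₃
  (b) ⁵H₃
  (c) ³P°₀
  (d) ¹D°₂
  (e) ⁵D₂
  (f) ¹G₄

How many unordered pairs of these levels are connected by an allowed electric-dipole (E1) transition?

0

(a)–(b): forbidden (ΔS, ΔL).
(a)–(c): forbidden (parity, ΔJ).
(a)–(d): forbidden (parity, ΔS).
(a)–(e): forbidden (ΔS).
(a)–(f): forbidden (ΔS, ΔL).
(b)–(c): forbidden (ΔS, ΔL, ΔJ).
(b)–(d): forbidden (ΔS, ΔL).
(b)–(e): forbidden (parity, ΔL).
(b)–(f): forbidden (parity, ΔS).
(c)–(d): forbidden (parity, ΔS, ΔJ).
(c)–(e): forbidden (ΔS, ΔJ).
(c)–(f): forbidden (ΔS, ΔL, ΔJ).
(d)–(e): forbidden (ΔS).
(d)–(f): forbidden (ΔL, ΔJ).
(e)–(f): forbidden (parity, ΔS, ΔL, ΔJ).
Allowed pairs: 0 of 15.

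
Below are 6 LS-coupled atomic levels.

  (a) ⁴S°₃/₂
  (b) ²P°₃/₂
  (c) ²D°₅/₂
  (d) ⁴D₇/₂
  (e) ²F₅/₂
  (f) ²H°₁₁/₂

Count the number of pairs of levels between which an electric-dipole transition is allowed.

1

(a)–(b): forbidden (parity, ΔS).
(a)–(c): forbidden (parity, ΔS, ΔL).
(a)–(d): forbidden (ΔL, ΔJ).
(a)–(e): forbidden (ΔS, ΔL).
(a)–(f): forbidden (parity, ΔS, ΔL, ΔJ).
(b)–(c): forbidden (parity).
(b)–(d): forbidden (ΔS, ΔJ).
(b)–(e): forbidden (ΔL).
(b)–(f): forbidden (parity, ΔL, ΔJ).
(c)–(d): forbidden (ΔS).
(c)–(e): allowed.
(c)–(f): forbidden (parity, ΔL, ΔJ).
(d)–(e): forbidden (parity, ΔS).
(d)–(f): forbidden (ΔS, ΔL, ΔJ).
(e)–(f): forbidden (ΔL, ΔJ).
Allowed pairs: 1 of 15.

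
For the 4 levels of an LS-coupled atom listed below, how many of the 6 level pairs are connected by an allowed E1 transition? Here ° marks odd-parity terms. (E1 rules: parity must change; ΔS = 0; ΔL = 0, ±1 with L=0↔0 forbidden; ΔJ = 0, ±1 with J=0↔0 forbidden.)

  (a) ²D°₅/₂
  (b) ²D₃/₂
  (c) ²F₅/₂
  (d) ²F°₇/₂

3

(a)–(b): allowed.
(a)–(c): allowed.
(a)–(d): forbidden (parity).
(b)–(c): forbidden (parity).
(b)–(d): forbidden (ΔJ).
(c)–(d): allowed.
Allowed pairs: 3 of 6.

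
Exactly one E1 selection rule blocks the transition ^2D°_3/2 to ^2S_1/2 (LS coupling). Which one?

Initial level: S=1/2, L=2, J=3/2, parity odd. Final level: S=1/2, L=0, J=1/2, parity even.
Parity must change: odd → even — satisfied.
ΔS = 0: S: 1/2 → 1/2 — satisfied.
ΔL = 0, ±1 (not L=0↔0): L: 2 → 0, ΔL = -2 — violated.
ΔJ = 0, ±1 (not J=0↔0): J: 3/2 → 1/2, ΔJ = -1 — satisfied.

the ΔL = 0, ±1 rule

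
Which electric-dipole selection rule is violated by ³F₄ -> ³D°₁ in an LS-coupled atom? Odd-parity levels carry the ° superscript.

Parity must change: even → odd — ok.
ΔS = 0: S: 1 → 1 — ok.
ΔL = 0, ±1 (not L=0↔0): L: 3 → 2, ΔL = -1 — ok.
ΔJ = 0, ±1 (not J=0↔0): J: 4 → 1, ΔJ = -3 — fails.

the ΔJ = 0, ±1 rule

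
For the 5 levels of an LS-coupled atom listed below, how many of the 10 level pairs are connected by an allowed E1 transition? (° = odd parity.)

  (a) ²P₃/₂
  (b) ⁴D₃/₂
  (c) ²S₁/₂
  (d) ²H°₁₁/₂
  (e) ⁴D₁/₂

(a)–(b): forbidden (parity, ΔS).
(a)–(c): forbidden (parity).
(a)–(d): forbidden (ΔL, ΔJ).
(a)–(e): forbidden (parity, ΔS).
(b)–(c): forbidden (parity, ΔS, ΔL).
(b)–(d): forbidden (ΔS, ΔL, ΔJ).
(b)–(e): forbidden (parity).
(c)–(d): forbidden (ΔL, ΔJ).
(c)–(e): forbidden (parity, ΔS, ΔL).
(d)–(e): forbidden (ΔS, ΔL, ΔJ).
Allowed pairs: 0 of 10.

0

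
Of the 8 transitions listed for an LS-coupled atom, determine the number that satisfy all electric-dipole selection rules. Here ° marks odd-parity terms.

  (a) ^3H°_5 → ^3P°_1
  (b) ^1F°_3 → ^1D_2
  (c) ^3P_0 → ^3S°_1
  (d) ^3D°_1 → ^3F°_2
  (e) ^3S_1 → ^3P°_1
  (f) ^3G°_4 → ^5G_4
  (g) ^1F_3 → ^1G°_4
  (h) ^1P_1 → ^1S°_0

5

(a) forbidden (parity, ΔL, ΔJ fail)
(b) allowed
(c) allowed
(d) forbidden (parity fails)
(e) allowed
(f) forbidden (ΔS fails)
(g) allowed
(h) allowed
Total allowed: 5 of 8.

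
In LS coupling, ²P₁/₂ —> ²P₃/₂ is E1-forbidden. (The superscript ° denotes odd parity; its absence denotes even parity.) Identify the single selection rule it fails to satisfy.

parity

Initial level: S=1/2, L=1, J=1/2, parity even. Final level: S=1/2, L=1, J=3/2, parity even.
Parity must change: even → even — ✗.
ΔS = 0: S: 1/2 → 1/2 — ✓.
ΔL = 0, ±1 (not L=0↔0): L: 1 → 1, ΔL = +0 — ✓.
ΔJ = 0, ±1 (not J=0↔0): J: 1/2 → 3/2, ΔJ = +1 — ✓.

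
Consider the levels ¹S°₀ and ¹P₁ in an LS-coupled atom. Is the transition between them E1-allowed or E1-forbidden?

Parity must change: odd → even — ✓.
ΔS = 0: S: 0 → 0 — ✓.
ΔL = 0, ±1 (not L=0↔0): L: 0 → 1, ΔL = +1 — ✓.
ΔJ = 0, ±1 (not J=0↔0): J: 0 → 1, ΔJ = +1 — ✓.
All four E1 rules are satisfied.

allowed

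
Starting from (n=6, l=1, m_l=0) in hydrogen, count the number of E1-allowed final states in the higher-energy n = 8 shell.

4

E1 requires Δl = ±1, so l_f ∈ {0, 2}; with 0 ≤ l_f ≤ n_f−1 = 7, the allowed l_f values are {0, 2}.
For l_f = 0: m_f ∈ {m_i−1, m_i, m_i+1} ∩ [−0, 0] = {0} → 1 state.
For l_f = 2: m_f ∈ {m_i−1, m_i, m_i+1} ∩ [−2, 2] = {-1, 0, 1} → 3 states.
Total: 4.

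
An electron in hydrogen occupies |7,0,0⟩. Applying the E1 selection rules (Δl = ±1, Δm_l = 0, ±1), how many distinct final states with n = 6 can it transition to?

3

E1 requires Δl = ±1, so l_f ∈ {-1, 1}; with 0 ≤ l_f ≤ n_f−1 = 5, the allowed l_f values are {1}.
For l_f = 1: m_f ∈ {m_i−1, m_i, m_i+1} ∩ [−1, 1] = {-1, 0, 1} → 3 states.
Total: 3.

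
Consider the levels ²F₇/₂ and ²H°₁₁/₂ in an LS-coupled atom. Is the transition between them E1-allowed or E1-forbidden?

Parity must change: even → odd — ok.
ΔS = 0: S: 1/2 → 1/2 — ok.
ΔL = 0, ±1 (not L=0↔0): L: 3 → 5, ΔL = +2 — fails.
ΔJ = 0, ±1 (not J=0↔0): J: 7/2 → 11/2, ΔJ = +2 — fails.
Rule(s) violated: ΔL, ΔJ.

forbidden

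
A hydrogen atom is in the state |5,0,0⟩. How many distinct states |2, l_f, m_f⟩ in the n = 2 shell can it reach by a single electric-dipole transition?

3

E1 requires Δl = ±1, so l_f ∈ {-1, 1}; with 0 ≤ l_f ≤ n_f−1 = 1, the allowed l_f values are {1}.
For l_f = 1: m_f ∈ {m_i−1, m_i, m_i+1} ∩ [−1, 1] = {-1, 0, 1} → 3 states.
Total: 3.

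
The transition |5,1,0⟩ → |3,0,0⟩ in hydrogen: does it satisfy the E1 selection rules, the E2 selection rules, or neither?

Δl = 0 − 1 = -1; l_i + l_f = 1.
Δm_l = +0.
E1 (Δl = ±1, |Δm_l| ≤ 1): satisfied.
E2 (Δl = 0,±2, l_i+l_f ≥ 2, |Δm_l| ≤ 2): not satisfied.

E1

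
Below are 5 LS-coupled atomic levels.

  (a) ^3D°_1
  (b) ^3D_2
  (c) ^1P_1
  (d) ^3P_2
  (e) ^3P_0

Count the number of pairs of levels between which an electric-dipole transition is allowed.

(a)–(b): allowed.
(a)–(c): forbidden (ΔS).
(a)–(d): allowed.
(a)–(e): allowed.
(b)–(c): forbidden (parity, ΔS).
(b)–(d): forbidden (parity).
(b)–(e): forbidden (parity, ΔJ).
(c)–(d): forbidden (parity, ΔS).
(c)–(e): forbidden (parity, ΔS).
(d)–(e): forbidden (parity, ΔJ).
Allowed pairs: 3 of 10.

3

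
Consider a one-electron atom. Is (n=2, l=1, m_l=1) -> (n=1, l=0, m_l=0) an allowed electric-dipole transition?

Initial l = 1, final l = 0, so Δl = -1. E1 requires Δl = ±1: satisfied.
m_l: 1 → 0 (Δm_l = -1). |Δm_l| ≤ 1 satisfied.
All E1 selection rules are satisfied.

allowed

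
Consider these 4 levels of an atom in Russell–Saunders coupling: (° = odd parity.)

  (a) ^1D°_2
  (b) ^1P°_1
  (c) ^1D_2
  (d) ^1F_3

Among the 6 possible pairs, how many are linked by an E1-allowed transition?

(a)–(b): forbidden (parity).
(a)–(c): allowed.
(a)–(d): allowed.
(b)–(c): allowed.
(b)–(d): forbidden (ΔL, ΔJ).
(c)–(d): forbidden (parity).
Allowed pairs: 3 of 6.

3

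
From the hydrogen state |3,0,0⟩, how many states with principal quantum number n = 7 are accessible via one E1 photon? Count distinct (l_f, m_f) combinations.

3

E1 requires Δl = ±1, so l_f ∈ {-1, 1}; with 0 ≤ l_f ≤ n_f−1 = 6, the allowed l_f values are {1}.
For l_f = 1: m_f ∈ {m_i−1, m_i, m_i+1} ∩ [−1, 1] = {-1, 0, 1} → 3 states.
Total: 3.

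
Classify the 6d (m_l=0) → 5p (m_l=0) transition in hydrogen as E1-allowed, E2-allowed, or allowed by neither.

Δl = 1 − 2 = -1; l_i + l_f = 3.
Δm_l = +0.
E1 (Δl = ±1, |Δm_l| ≤ 1): satisfied.
E2 (Δl = 0,±2, l_i+l_f ≥ 2, |Δm_l| ≤ 2): not satisfied.

E1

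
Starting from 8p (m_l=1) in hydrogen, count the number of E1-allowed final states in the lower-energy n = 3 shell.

4

E1 requires Δl = ±1, so l_f ∈ {0, 2}; with 0 ≤ l_f ≤ n_f−1 = 2, the allowed l_f values are {0, 2}.
For l_f = 0: m_f ∈ {m_i−1, m_i, m_i+1} ∩ [−0, 0] = {0} → 1 state.
For l_f = 2: m_f ∈ {m_i−1, m_i, m_i+1} ∩ [−2, 2] = {0, 1, 2} → 3 states.
Total: 4.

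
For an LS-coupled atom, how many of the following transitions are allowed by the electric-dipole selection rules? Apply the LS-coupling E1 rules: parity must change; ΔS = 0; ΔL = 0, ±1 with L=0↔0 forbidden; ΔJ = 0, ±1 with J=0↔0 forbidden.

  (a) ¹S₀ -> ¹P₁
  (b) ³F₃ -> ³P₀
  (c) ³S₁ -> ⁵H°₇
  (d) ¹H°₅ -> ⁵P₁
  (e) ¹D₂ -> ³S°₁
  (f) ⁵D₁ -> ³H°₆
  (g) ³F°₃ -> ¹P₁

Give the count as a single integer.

0

(a) forbidden (parity fails)
(b) forbidden (parity, ΔL, ΔJ fail)
(c) forbidden (ΔS, ΔL, ΔJ fail)
(d) forbidden (ΔS, ΔL, ΔJ fail)
(e) forbidden (ΔS, ΔL fail)
(f) forbidden (ΔS, ΔL, ΔJ fail)
(g) forbidden (ΔS, ΔL, ΔJ fail)
Total allowed: 0 of 7.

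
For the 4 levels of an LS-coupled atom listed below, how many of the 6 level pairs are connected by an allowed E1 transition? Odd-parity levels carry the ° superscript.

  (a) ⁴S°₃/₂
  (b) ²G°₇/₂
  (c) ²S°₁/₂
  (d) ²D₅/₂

(a)–(b): forbidden (parity, ΔS, ΔL, ΔJ).
(a)–(c): forbidden (parity, ΔS, ΔL).
(a)–(d): forbidden (ΔS, ΔL).
(b)–(c): forbidden (parity, ΔL, ΔJ).
(b)–(d): forbidden (ΔL).
(c)–(d): forbidden (ΔL, ΔJ).
Allowed pairs: 0 of 6.

0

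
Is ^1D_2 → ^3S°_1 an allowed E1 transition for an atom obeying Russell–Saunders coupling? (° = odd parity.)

forbidden

Parity must change: even → odd — ok.
ΔS = 0: S: 0 → 1 — fails.
ΔL = 0, ±1 (not L=0↔0): L: 2 → 0, ΔL = -2 — fails.
ΔJ = 0, ±1 (not J=0↔0): J: 2 → 1, ΔJ = -1 — ok.
Rule(s) violated: ΔS, ΔL.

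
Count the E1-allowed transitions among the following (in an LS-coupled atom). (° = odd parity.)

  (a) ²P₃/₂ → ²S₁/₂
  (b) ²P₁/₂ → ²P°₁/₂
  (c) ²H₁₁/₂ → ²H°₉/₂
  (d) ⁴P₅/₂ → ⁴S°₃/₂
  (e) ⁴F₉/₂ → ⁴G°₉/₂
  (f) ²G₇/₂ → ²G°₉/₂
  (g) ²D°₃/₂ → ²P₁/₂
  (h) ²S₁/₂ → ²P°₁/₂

7

(a) forbidden (parity fails)
(b) allowed
(c) allowed
(d) allowed
(e) allowed
(f) allowed
(g) allowed
(h) allowed
Total allowed: 7 of 8.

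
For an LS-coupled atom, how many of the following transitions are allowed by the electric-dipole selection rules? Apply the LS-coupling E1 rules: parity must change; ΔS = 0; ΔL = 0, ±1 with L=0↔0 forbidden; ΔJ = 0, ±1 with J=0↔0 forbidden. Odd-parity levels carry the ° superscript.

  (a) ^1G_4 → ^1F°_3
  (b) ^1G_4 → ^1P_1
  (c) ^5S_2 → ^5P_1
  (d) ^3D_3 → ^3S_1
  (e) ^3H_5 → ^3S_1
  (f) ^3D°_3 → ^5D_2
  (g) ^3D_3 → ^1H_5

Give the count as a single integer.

1

(a) allowed
(b) forbidden (parity, ΔL, ΔJ fail)
(c) forbidden (parity fails)
(d) forbidden (parity, ΔL, ΔJ fail)
(e) forbidden (parity, ΔL, ΔJ fail)
(f) forbidden (ΔS fails)
(g) forbidden (parity, ΔS, ΔL, ΔJ fail)
Total allowed: 1 of 7.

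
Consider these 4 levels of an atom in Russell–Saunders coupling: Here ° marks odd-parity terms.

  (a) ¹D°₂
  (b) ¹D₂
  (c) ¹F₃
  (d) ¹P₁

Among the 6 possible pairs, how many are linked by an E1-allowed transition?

3

(a)–(b): allowed.
(a)–(c): allowed.
(a)–(d): allowed.
(b)–(c): forbidden (parity).
(b)–(d): forbidden (parity).
(c)–(d): forbidden (parity, ΔL, ΔJ).
Allowed pairs: 3 of 6.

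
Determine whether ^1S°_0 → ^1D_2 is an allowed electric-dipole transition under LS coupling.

forbidden

Parity must change: odd → even — passes.
ΔS = 0: S: 0 → 0 — passes.
ΔL = 0, ±1 (not L=0↔0): L: 0 → 2, ΔL = +2 — fails.
ΔJ = 0, ±1 (not J=0↔0): J: 0 → 2, ΔJ = +2 — fails.
Rule(s) violated: ΔL, ΔJ.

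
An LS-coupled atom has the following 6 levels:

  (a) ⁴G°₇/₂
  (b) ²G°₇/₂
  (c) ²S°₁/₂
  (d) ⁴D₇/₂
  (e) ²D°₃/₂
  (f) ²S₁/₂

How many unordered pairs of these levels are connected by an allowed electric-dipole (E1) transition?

0

(a)–(b): forbidden (parity, ΔS).
(a)–(c): forbidden (parity, ΔS, ΔL, ΔJ).
(a)–(d): forbidden (ΔL).
(a)–(e): forbidden (parity, ΔS, ΔL, ΔJ).
(a)–(f): forbidden (ΔS, ΔL, ΔJ).
(b)–(c): forbidden (parity, ΔL, ΔJ).
(b)–(d): forbidden (ΔS, ΔL).
(b)–(e): forbidden (parity, ΔL, ΔJ).
(b)–(f): forbidden (ΔL, ΔJ).
(c)–(d): forbidden (ΔS, ΔL, ΔJ).
(c)–(e): forbidden (parity, ΔL).
(c)–(f): forbidden (ΔL).
(d)–(e): forbidden (ΔS, ΔJ).
(d)–(f): forbidden (parity, ΔS, ΔL, ΔJ).
(e)–(f): forbidden (ΔL).
Allowed pairs: 0 of 15.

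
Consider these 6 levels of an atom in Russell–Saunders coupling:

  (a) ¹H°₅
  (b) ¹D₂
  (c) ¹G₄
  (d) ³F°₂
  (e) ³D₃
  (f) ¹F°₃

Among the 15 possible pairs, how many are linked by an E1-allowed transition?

4

(a)–(b): forbidden (ΔL, ΔJ).
(a)–(c): allowed.
(a)–(d): forbidden (parity, ΔS, ΔL, ΔJ).
(a)–(e): forbidden (ΔS, ΔL, ΔJ).
(a)–(f): forbidden (parity, ΔL, ΔJ).
(b)–(c): forbidden (parity, ΔL, ΔJ).
(b)–(d): forbidden (ΔS).
(b)–(e): forbidden (parity, ΔS).
(b)–(f): allowed.
(c)–(d): forbidden (ΔS, ΔJ).
(c)–(e): forbidden (parity, ΔS, ΔL).
(c)–(f): allowed.
(d)–(e): allowed.
(d)–(f): forbidden (parity, ΔS).
(e)–(f): forbidden (ΔS).
Allowed pairs: 4 of 15.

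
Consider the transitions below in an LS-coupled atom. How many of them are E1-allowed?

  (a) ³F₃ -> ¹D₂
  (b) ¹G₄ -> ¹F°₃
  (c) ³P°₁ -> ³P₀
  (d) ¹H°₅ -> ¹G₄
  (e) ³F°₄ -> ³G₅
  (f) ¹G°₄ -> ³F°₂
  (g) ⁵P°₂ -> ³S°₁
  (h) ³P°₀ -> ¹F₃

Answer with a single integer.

4

(a) forbidden (parity, ΔS fail)
(b) allowed
(c) allowed
(d) allowed
(e) allowed
(f) forbidden (parity, ΔS, ΔJ fail)
(g) forbidden (parity, ΔS fail)
(h) forbidden (ΔS, ΔL, ΔJ fail)
Total allowed: 4 of 8.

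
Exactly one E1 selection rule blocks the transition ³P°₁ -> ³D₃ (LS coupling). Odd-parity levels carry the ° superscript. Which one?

the ΔJ = 0, ±1 rule

Parity must change: odd → even — ok.
ΔS = 0: S: 1 → 1 — ok.
ΔL = 0, ±1 (not L=0↔0): L: 1 → 2, ΔL = +1 — ok.
ΔJ = 0, ±1 (not J=0↔0): J: 1 → 3, ΔJ = +2 — fails.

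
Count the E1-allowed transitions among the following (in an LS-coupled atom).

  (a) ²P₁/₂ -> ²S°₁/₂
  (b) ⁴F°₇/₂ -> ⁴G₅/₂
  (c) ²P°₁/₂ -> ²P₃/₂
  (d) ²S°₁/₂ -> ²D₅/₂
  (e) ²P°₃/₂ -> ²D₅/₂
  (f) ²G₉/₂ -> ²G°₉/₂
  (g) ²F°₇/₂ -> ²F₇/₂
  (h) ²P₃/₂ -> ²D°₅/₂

7

(a) allowed
(b) allowed
(c) allowed
(d) forbidden (ΔL, ΔJ fail)
(e) allowed
(f) allowed
(g) allowed
(h) allowed
Total allowed: 7 of 8.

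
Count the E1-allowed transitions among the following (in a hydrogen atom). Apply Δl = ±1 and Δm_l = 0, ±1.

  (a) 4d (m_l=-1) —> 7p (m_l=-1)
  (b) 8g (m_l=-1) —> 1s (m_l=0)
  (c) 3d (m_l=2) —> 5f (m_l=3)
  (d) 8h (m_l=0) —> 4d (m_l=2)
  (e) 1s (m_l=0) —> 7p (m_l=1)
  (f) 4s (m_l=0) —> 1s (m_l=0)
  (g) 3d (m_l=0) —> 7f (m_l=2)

3

(a) allowed
(b) forbidden — Δl = -4 (E1 requires Δl = ±1)
(c) allowed
(d) forbidden — Δl = -3 (E1 requires Δl = ±1); Δm_l = +2 (E1 requires Δm_l = 0, ±1)
(e) allowed
(f) forbidden — Δl = +0 (E1 requires Δl = ±1)
(g) forbidden — Δm_l = +2 (E1 requires Δm_l = 0, ±1)
Total allowed: 3 of 7.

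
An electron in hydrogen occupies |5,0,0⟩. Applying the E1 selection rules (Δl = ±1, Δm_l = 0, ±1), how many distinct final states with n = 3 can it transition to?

E1 requires Δl = ±1, so l_f ∈ {-1, 1}; with 0 ≤ l_f ≤ n_f−1 = 2, the allowed l_f values are {1}.
For l_f = 1: m_f ∈ {m_i−1, m_i, m_i+1} ∩ [−1, 1] = {-1, 0, 1} → 3 states.
Total: 3.

3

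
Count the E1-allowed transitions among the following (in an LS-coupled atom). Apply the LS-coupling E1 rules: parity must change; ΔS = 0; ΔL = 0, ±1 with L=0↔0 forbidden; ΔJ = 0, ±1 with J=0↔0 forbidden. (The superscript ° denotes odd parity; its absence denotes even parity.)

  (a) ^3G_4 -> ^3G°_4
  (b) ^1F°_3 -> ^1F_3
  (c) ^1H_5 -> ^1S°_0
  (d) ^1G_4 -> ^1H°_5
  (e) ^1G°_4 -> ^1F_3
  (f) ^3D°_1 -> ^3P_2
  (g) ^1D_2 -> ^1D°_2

(a) allowed
(b) allowed
(c) forbidden (ΔL, ΔJ fail)
(d) allowed
(e) allowed
(f) allowed
(g) allowed
Total allowed: 6 of 7.

6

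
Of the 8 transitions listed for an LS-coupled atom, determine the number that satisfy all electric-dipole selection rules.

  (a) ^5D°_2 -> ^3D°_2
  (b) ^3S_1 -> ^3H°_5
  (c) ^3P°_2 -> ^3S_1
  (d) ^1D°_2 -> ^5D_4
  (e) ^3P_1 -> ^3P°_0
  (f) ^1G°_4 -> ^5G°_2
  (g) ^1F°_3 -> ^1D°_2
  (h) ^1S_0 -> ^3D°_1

2

(a) forbidden (parity, ΔS fail)
(b) forbidden (ΔL, ΔJ fail)
(c) allowed
(d) forbidden (ΔS, ΔJ fail)
(e) allowed
(f) forbidden (parity, ΔS, ΔJ fail)
(g) forbidden (parity fails)
(h) forbidden (ΔS, ΔL fail)
Total allowed: 2 of 8.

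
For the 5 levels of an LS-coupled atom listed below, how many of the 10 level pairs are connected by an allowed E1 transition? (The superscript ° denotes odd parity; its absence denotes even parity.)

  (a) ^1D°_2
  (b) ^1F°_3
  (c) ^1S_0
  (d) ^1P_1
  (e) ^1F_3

(a)–(b): forbidden (parity).
(a)–(c): forbidden (ΔL, ΔJ).
(a)–(d): allowed.
(a)–(e): allowed.
(b)–(c): forbidden (ΔL, ΔJ).
(b)–(d): forbidden (ΔL, ΔJ).
(b)–(e): allowed.
(c)–(d): forbidden (parity).
(c)–(e): forbidden (parity, ΔL, ΔJ).
(d)–(e): forbidden (parity, ΔL, ΔJ).
Allowed pairs: 3 of 10.

3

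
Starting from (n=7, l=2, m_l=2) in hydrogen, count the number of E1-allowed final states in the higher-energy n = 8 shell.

4

E1 requires Δl = ±1, so l_f ∈ {1, 3}; with 0 ≤ l_f ≤ n_f−1 = 7, the allowed l_f values are {1, 3}.
For l_f = 1: m_f ∈ {m_i−1, m_i, m_i+1} ∩ [−1, 1] = {1} → 1 state.
For l_f = 3: m_f ∈ {m_i−1, m_i, m_i+1} ∩ [−3, 3] = {1, 2, 3} → 3 states.
Total: 4.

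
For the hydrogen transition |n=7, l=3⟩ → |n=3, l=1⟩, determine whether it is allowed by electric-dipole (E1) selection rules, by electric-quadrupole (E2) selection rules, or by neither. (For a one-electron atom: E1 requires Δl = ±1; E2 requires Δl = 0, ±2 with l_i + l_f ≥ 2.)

E2

Δl = 1 − 3 = -2; l_i + l_f = 4.
E1 (Δl = ±1): not satisfied.
E2 (Δl = 0,±2, l_i+l_f ≥ 2): satisfied.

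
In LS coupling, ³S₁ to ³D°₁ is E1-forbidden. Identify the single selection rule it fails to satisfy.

Parity must change: even → odd — ok.
ΔS = 0: S: 1 → 1 — ok.
ΔL = 0, ±1 (not L=0↔0): L: 0 → 2, ΔL = +2 — fails.
ΔJ = 0, ±1 (not J=0↔0): J: 1 → 1, ΔJ = +0 — ok.

the ΔL = 0, ±1 rule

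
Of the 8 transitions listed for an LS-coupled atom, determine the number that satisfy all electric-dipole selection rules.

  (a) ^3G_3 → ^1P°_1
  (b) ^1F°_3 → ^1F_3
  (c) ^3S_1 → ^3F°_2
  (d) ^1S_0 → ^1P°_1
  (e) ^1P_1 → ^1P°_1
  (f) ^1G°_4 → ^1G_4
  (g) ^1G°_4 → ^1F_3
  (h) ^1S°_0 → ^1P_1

(a) forbidden (ΔS, ΔL, ΔJ fail)
(b) allowed
(c) forbidden (ΔL fails)
(d) allowed
(e) allowed
(f) allowed
(g) allowed
(h) allowed
Total allowed: 6 of 8.

6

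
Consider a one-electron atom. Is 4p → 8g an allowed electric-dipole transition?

forbidden

l: 1 → 4 (Δl = +3). Δl = ±1 fails.
The transition is electric-dipole forbidden.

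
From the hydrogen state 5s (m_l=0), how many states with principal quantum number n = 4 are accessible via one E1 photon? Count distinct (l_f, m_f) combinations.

3

E1 requires Δl = ±1, so l_f ∈ {-1, 1}; with 0 ≤ l_f ≤ n_f−1 = 3, the allowed l_f values are {1}.
For l_f = 1: m_f ∈ {m_i−1, m_i, m_i+1} ∩ [−1, 1] = {-1, 0, 1} → 3 states.
Total: 3.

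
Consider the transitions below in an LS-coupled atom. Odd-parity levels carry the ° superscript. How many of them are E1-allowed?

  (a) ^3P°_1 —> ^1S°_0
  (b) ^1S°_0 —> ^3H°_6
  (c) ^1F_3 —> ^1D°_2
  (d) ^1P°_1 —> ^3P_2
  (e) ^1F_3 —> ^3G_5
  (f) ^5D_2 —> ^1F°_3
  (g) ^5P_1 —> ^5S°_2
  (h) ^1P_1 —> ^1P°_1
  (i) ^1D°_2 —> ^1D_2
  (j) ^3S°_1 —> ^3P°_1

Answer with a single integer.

4

(a) forbidden (parity, ΔS fail)
(b) forbidden (parity, ΔS, ΔL, ΔJ fail)
(c) allowed
(d) forbidden (ΔS fails)
(e) forbidden (parity, ΔS, ΔJ fail)
(f) forbidden (ΔS fails)
(g) allowed
(h) allowed
(i) allowed
(j) forbidden (parity fails)
Total allowed: 4 of 10.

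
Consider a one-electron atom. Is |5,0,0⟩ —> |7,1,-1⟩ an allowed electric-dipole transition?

allowed

Δl = 1 − 0 = +1; the E1 rule Δl = ±1 is passes.
m_l: 0 → -1 (Δm_l = -1). |Δm_l| ≤ 1 passes.
All E1 selection rules are satisfied.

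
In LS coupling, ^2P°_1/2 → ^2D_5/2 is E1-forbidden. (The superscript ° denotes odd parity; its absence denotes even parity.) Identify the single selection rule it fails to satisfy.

Initial level: S=1/2, L=1, J=1/2, parity odd. Final level: S=1/2, L=2, J=5/2, parity even.
Parity must change: odd → even — ok.
ΔS = 0: S: 1/2 → 1/2 — ok.
ΔL = 0, ±1 (not L=0↔0): L: 1 → 2, ΔL = +1 — ok.
ΔJ = 0, ±1 (not J=0↔0): J: 1/2 → 5/2, ΔJ = +2 — fails.

the ΔJ = 0, ±1 rule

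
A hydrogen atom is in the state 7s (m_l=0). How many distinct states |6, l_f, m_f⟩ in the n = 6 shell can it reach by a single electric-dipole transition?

3

E1 requires Δl = ±1, so l_f ∈ {-1, 1}; with 0 ≤ l_f ≤ n_f−1 = 5, the allowed l_f values are {1}.
For l_f = 1: m_f ∈ {m_i−1, m_i, m_i+1} ∩ [−1, 1] = {-1, 0, 1} → 3 states.
Total: 3.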